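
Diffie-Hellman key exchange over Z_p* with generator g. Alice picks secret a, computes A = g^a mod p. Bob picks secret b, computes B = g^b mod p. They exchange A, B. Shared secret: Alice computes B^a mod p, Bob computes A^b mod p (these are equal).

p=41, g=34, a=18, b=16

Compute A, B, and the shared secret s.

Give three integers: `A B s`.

Answer: 5 16 37

Derivation:
A = 34^18 mod 41  (bits of 18 = 10010)
  bit 0 = 1: r = r^2 * 34 mod 41 = 1^2 * 34 = 1*34 = 34
  bit 1 = 0: r = r^2 mod 41 = 34^2 = 8
  bit 2 = 0: r = r^2 mod 41 = 8^2 = 23
  bit 3 = 1: r = r^2 * 34 mod 41 = 23^2 * 34 = 37*34 = 28
  bit 4 = 0: r = r^2 mod 41 = 28^2 = 5
  -> A = 5
B = 34^16 mod 41  (bits of 16 = 10000)
  bit 0 = 1: r = r^2 * 34 mod 41 = 1^2 * 34 = 1*34 = 34
  bit 1 = 0: r = r^2 mod 41 = 34^2 = 8
  bit 2 = 0: r = r^2 mod 41 = 8^2 = 23
  bit 3 = 0: r = r^2 mod 41 = 23^2 = 37
  bit 4 = 0: r = r^2 mod 41 = 37^2 = 16
  -> B = 16
s = B^a = 16^18 mod 41  (bits of 18 = 10010)
  bit 0 = 1: r = r^2 * 16 mod 41 = 1^2 * 16 = 1*16 = 16
  bit 1 = 0: r = r^2 mod 41 = 16^2 = 10
  bit 2 = 0: r = r^2 mod 41 = 10^2 = 18
  bit 3 = 1: r = r^2 * 16 mod 41 = 18^2 * 16 = 37*16 = 18
  bit 4 = 0: r = r^2 mod 41 = 18^2 = 37
  -> s = B^a = 37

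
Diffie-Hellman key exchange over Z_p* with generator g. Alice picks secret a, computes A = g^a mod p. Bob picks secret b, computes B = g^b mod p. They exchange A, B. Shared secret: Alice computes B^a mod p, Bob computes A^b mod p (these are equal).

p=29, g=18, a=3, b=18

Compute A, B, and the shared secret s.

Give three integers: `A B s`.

A = 18^3 mod 29  (bits of 3 = 11)
  bit 0 = 1: r = r^2 * 18 mod 29 = 1^2 * 18 = 1*18 = 18
  bit 1 = 1: r = r^2 * 18 mod 29 = 18^2 * 18 = 5*18 = 3
  -> A = 3
B = 18^18 mod 29  (bits of 18 = 10010)
  bit 0 = 1: r = r^2 * 18 mod 29 = 1^2 * 18 = 1*18 = 18
  bit 1 = 0: r = r^2 mod 29 = 18^2 = 5
  bit 2 = 0: r = r^2 mod 29 = 5^2 = 25
  bit 3 = 1: r = r^2 * 18 mod 29 = 25^2 * 18 = 16*18 = 27
  bit 4 = 0: r = r^2 mod 29 = 27^2 = 4
  -> B = 4
s = B^a = 4^3 mod 29  (bits of 3 = 11)
  bit 0 = 1: r = r^2 * 4 mod 29 = 1^2 * 4 = 1*4 = 4
  bit 1 = 1: r = r^2 * 4 mod 29 = 4^2 * 4 = 16*4 = 6
  -> s = B^a = 6

Answer: 3 4 6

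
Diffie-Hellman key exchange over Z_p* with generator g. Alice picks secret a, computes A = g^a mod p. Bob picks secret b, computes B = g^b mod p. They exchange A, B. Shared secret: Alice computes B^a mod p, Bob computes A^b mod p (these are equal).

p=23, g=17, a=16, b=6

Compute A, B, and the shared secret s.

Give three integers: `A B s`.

A = 17^16 mod 23  (bits of 16 = 10000)
  bit 0 = 1: r = r^2 * 17 mod 23 = 1^2 * 17 = 1*17 = 17
  bit 1 = 0: r = r^2 mod 23 = 17^2 = 13
  bit 2 = 0: r = r^2 mod 23 = 13^2 = 8
  bit 3 = 0: r = r^2 mod 23 = 8^2 = 18
  bit 4 = 0: r = r^2 mod 23 = 18^2 = 2
  -> A = 2
B = 17^6 mod 23  (bits of 6 = 110)
  bit 0 = 1: r = r^2 * 17 mod 23 = 1^2 * 17 = 1*17 = 17
  bit 1 = 1: r = r^2 * 17 mod 23 = 17^2 * 17 = 13*17 = 14
  bit 2 = 0: r = r^2 mod 23 = 14^2 = 12
  -> B = 12
s = B^a = 12^16 mod 23  (bits of 16 = 10000)
  bit 0 = 1: r = r^2 * 12 mod 23 = 1^2 * 12 = 1*12 = 12
  bit 1 = 0: r = r^2 mod 23 = 12^2 = 6
  bit 2 = 0: r = r^2 mod 23 = 6^2 = 13
  bit 3 = 0: r = r^2 mod 23 = 13^2 = 8
  bit 4 = 0: r = r^2 mod 23 = 8^2 = 18
  -> s = B^a = 18

Answer: 2 12 18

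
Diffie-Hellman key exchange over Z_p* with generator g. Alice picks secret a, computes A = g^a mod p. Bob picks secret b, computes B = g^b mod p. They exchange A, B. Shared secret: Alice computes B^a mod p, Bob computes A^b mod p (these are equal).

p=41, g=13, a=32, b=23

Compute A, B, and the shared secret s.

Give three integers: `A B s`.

A = 13^32 mod 41  (bits of 32 = 100000)
  bit 0 = 1: r = r^2 * 13 mod 41 = 1^2 * 13 = 1*13 = 13
  bit 1 = 0: r = r^2 mod 41 = 13^2 = 5
  bit 2 = 0: r = r^2 mod 41 = 5^2 = 25
  bit 3 = 0: r = r^2 mod 41 = 25^2 = 10
  bit 4 = 0: r = r^2 mod 41 = 10^2 = 18
  bit 5 = 0: r = r^2 mod 41 = 18^2 = 37
  -> A = 37
B = 13^23 mod 41  (bits of 23 = 10111)
  bit 0 = 1: r = r^2 * 13 mod 41 = 1^2 * 13 = 1*13 = 13
  bit 1 = 0: r = r^2 mod 41 = 13^2 = 5
  bit 2 = 1: r = r^2 * 13 mod 41 = 5^2 * 13 = 25*13 = 38
  bit 3 = 1: r = r^2 * 13 mod 41 = 38^2 * 13 = 9*13 = 35
  bit 4 = 1: r = r^2 * 13 mod 41 = 35^2 * 13 = 36*13 = 17
  -> B = 17
s = B^a = 17^32 mod 41  (bits of 32 = 100000)
  bit 0 = 1: r = r^2 * 17 mod 41 = 1^2 * 17 = 1*17 = 17
  bit 1 = 0: r = r^2 mod 41 = 17^2 = 2
  bit 2 = 0: r = r^2 mod 41 = 2^2 = 4
  bit 3 = 0: r = r^2 mod 41 = 4^2 = 16
  bit 4 = 0: r = r^2 mod 41 = 16^2 = 10
  bit 5 = 0: r = r^2 mod 41 = 10^2 = 18
  -> s = B^a = 18

Answer: 37 17 18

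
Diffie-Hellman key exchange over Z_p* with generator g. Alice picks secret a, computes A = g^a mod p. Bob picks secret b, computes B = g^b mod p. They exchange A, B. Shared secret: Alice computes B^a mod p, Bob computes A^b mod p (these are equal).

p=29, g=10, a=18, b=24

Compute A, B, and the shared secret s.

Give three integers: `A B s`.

A = 10^18 mod 29  (bits of 18 = 10010)
  bit 0 = 1: r = r^2 * 10 mod 29 = 1^2 * 10 = 1*10 = 10
  bit 1 = 0: r = r^2 mod 29 = 10^2 = 13
  bit 2 = 0: r = r^2 mod 29 = 13^2 = 24
  bit 3 = 1: r = r^2 * 10 mod 29 = 24^2 * 10 = 25*10 = 18
  bit 4 = 0: r = r^2 mod 29 = 18^2 = 5
  -> A = 5
B = 10^24 mod 29  (bits of 24 = 11000)
  bit 0 = 1: r = r^2 * 10 mod 29 = 1^2 * 10 = 1*10 = 10
  bit 1 = 1: r = r^2 * 10 mod 29 = 10^2 * 10 = 13*10 = 14
  bit 2 = 0: r = r^2 mod 29 = 14^2 = 22
  bit 3 = 0: r = r^2 mod 29 = 22^2 = 20
  bit 4 = 0: r = r^2 mod 29 = 20^2 = 23
  -> B = 23
s = B^a = 23^18 mod 29  (bits of 18 = 10010)
  bit 0 = 1: r = r^2 * 23 mod 29 = 1^2 * 23 = 1*23 = 23
  bit 1 = 0: r = r^2 mod 29 = 23^2 = 7
  bit 2 = 0: r = r^2 mod 29 = 7^2 = 20
  bit 3 = 1: r = r^2 * 23 mod 29 = 20^2 * 23 = 23*23 = 7
  bit 4 = 0: r = r^2 mod 29 = 7^2 = 20
  -> s = B^a = 20

Answer: 5 23 20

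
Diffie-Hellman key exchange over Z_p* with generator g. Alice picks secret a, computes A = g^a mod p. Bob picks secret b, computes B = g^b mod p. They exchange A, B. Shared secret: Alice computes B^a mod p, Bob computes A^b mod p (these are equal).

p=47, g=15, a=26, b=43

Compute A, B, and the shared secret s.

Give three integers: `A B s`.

A = 15^26 mod 47  (bits of 26 = 11010)
  bit 0 = 1: r = r^2 * 15 mod 47 = 1^2 * 15 = 1*15 = 15
  bit 1 = 1: r = r^2 * 15 mod 47 = 15^2 * 15 = 37*15 = 38
  bit 2 = 0: r = r^2 mod 47 = 38^2 = 34
  bit 3 = 1: r = r^2 * 15 mod 47 = 34^2 * 15 = 28*15 = 44
  bit 4 = 0: r = r^2 mod 47 = 44^2 = 9
  -> A = 9
B = 15^43 mod 47  (bits of 43 = 101011)
  bit 0 = 1: r = r^2 * 15 mod 47 = 1^2 * 15 = 1*15 = 15
  bit 1 = 0: r = r^2 mod 47 = 15^2 = 37
  bit 2 = 1: r = r^2 * 15 mod 47 = 37^2 * 15 = 6*15 = 43
  bit 3 = 0: r = r^2 mod 47 = 43^2 = 16
  bit 4 = 1: r = r^2 * 15 mod 47 = 16^2 * 15 = 21*15 = 33
  bit 5 = 1: r = r^2 * 15 mod 47 = 33^2 * 15 = 8*15 = 26
  -> B = 26
s = B^a = 26^26 mod 47  (bits of 26 = 11010)
  bit 0 = 1: r = r^2 * 26 mod 47 = 1^2 * 26 = 1*26 = 26
  bit 1 = 1: r = r^2 * 26 mod 47 = 26^2 * 26 = 18*26 = 45
  bit 2 = 0: r = r^2 mod 47 = 45^2 = 4
  bit 3 = 1: r = r^2 * 26 mod 47 = 4^2 * 26 = 16*26 = 40
  bit 4 = 0: r = r^2 mod 47 = 40^2 = 2
  -> s = B^a = 2

Answer: 9 26 2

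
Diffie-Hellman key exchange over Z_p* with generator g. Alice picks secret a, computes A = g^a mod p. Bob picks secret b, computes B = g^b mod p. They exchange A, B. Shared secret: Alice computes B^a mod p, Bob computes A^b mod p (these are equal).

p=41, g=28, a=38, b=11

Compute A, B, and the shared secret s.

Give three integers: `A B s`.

Answer: 33 6 8

Derivation:
A = 28^38 mod 41  (bits of 38 = 100110)
  bit 0 = 1: r = r^2 * 28 mod 41 = 1^2 * 28 = 1*28 = 28
  bit 1 = 0: r = r^2 mod 41 = 28^2 = 5
  bit 2 = 0: r = r^2 mod 41 = 5^2 = 25
  bit 3 = 1: r = r^2 * 28 mod 41 = 25^2 * 28 = 10*28 = 34
  bit 4 = 1: r = r^2 * 28 mod 41 = 34^2 * 28 = 8*28 = 19
  bit 5 = 0: r = r^2 mod 41 = 19^2 = 33
  -> A = 33
B = 28^11 mod 41  (bits of 11 = 1011)
  bit 0 = 1: r = r^2 * 28 mod 41 = 1^2 * 28 = 1*28 = 28
  bit 1 = 0: r = r^2 mod 41 = 28^2 = 5
  bit 2 = 1: r = r^2 * 28 mod 41 = 5^2 * 28 = 25*28 = 3
  bit 3 = 1: r = r^2 * 28 mod 41 = 3^2 * 28 = 9*28 = 6
  -> B = 6
s = B^a = 6^38 mod 41  (bits of 38 = 100110)
  bit 0 = 1: r = r^2 * 6 mod 41 = 1^2 * 6 = 1*6 = 6
  bit 1 = 0: r = r^2 mod 41 = 6^2 = 36
  bit 2 = 0: r = r^2 mod 41 = 36^2 = 25
  bit 3 = 1: r = r^2 * 6 mod 41 = 25^2 * 6 = 10*6 = 19
  bit 4 = 1: r = r^2 * 6 mod 41 = 19^2 * 6 = 33*6 = 34
  bit 5 = 0: r = r^2 mod 41 = 34^2 = 8
  -> s = B^a = 8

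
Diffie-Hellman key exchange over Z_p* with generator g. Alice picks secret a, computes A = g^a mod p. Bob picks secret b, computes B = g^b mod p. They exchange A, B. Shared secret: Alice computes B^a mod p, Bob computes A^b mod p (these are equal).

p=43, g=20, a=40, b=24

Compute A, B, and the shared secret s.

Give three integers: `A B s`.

A = 20^40 mod 43  (bits of 40 = 101000)
  bit 0 = 1: r = r^2 * 20 mod 43 = 1^2 * 20 = 1*20 = 20
  bit 1 = 0: r = r^2 mod 43 = 20^2 = 13
  bit 2 = 1: r = r^2 * 20 mod 43 = 13^2 * 20 = 40*20 = 26
  bit 3 = 0: r = r^2 mod 43 = 26^2 = 31
  bit 4 = 0: r = r^2 mod 43 = 31^2 = 15
  bit 5 = 0: r = r^2 mod 43 = 15^2 = 10
  -> A = 10
B = 20^24 mod 43  (bits of 24 = 11000)
  bit 0 = 1: r = r^2 * 20 mod 43 = 1^2 * 20 = 1*20 = 20
  bit 1 = 1: r = r^2 * 20 mod 43 = 20^2 * 20 = 13*20 = 2
  bit 2 = 0: r = r^2 mod 43 = 2^2 = 4
  bit 3 = 0: r = r^2 mod 43 = 4^2 = 16
  bit 4 = 0: r = r^2 mod 43 = 16^2 = 41
  -> B = 41
s = B^a = 41^40 mod 43  (bits of 40 = 101000)
  bit 0 = 1: r = r^2 * 41 mod 43 = 1^2 * 41 = 1*41 = 41
  bit 1 = 0: r = r^2 mod 43 = 41^2 = 4
  bit 2 = 1: r = r^2 * 41 mod 43 = 4^2 * 41 = 16*41 = 11
  bit 3 = 0: r = r^2 mod 43 = 11^2 = 35
  bit 4 = 0: r = r^2 mod 43 = 35^2 = 21
  bit 5 = 0: r = r^2 mod 43 = 21^2 = 11
  -> s = B^a = 11

Answer: 10 41 11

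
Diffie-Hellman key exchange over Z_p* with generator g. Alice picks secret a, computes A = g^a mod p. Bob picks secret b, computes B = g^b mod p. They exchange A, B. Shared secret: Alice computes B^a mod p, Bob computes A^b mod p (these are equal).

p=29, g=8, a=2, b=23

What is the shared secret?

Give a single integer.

A = 8^2 mod 29  (bits of 2 = 10)
  bit 0 = 1: r = r^2 * 8 mod 29 = 1^2 * 8 = 1*8 = 8
  bit 1 = 0: r = r^2 mod 29 = 8^2 = 6
  -> A = 6
B = 8^23 mod 29  (bits of 23 = 10111)
  bit 0 = 1: r = r^2 * 8 mod 29 = 1^2 * 8 = 1*8 = 8
  bit 1 = 0: r = r^2 mod 29 = 8^2 = 6
  bit 2 = 1: r = r^2 * 8 mod 29 = 6^2 * 8 = 7*8 = 27
  bit 3 = 1: r = r^2 * 8 mod 29 = 27^2 * 8 = 4*8 = 3
  bit 4 = 1: r = r^2 * 8 mod 29 = 3^2 * 8 = 9*8 = 14
  -> B = 14
s = B^a = 14^2 mod 29  (bits of 2 = 10)
  bit 0 = 1: r = r^2 * 14 mod 29 = 1^2 * 14 = 1*14 = 14
  bit 1 = 0: r = r^2 mod 29 = 14^2 = 22
  -> s = B^a = 22

Answer: 22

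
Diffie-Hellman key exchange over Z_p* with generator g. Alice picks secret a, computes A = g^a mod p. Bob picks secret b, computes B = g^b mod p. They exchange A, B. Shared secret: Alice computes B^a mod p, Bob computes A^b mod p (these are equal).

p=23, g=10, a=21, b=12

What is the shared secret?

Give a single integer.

Answer: 16

Derivation:
A = 10^21 mod 23  (bits of 21 = 10101)
  bit 0 = 1: r = r^2 * 10 mod 23 = 1^2 * 10 = 1*10 = 10
  bit 1 = 0: r = r^2 mod 23 = 10^2 = 8
  bit 2 = 1: r = r^2 * 10 mod 23 = 8^2 * 10 = 18*10 = 19
  bit 3 = 0: r = r^2 mod 23 = 19^2 = 16
  bit 4 = 1: r = r^2 * 10 mod 23 = 16^2 * 10 = 3*10 = 7
  -> A = 7
B = 10^12 mod 23  (bits of 12 = 1100)
  bit 0 = 1: r = r^2 * 10 mod 23 = 1^2 * 10 = 1*10 = 10
  bit 1 = 1: r = r^2 * 10 mod 23 = 10^2 * 10 = 8*10 = 11
  bit 2 = 0: r = r^2 mod 23 = 11^2 = 6
  bit 3 = 0: r = r^2 mod 23 = 6^2 = 13
  -> B = 13
s = B^a = 13^21 mod 23  (bits of 21 = 10101)
  bit 0 = 1: r = r^2 * 13 mod 23 = 1^2 * 13 = 1*13 = 13
  bit 1 = 0: r = r^2 mod 23 = 13^2 = 8
  bit 2 = 1: r = r^2 * 13 mod 23 = 8^2 * 13 = 18*13 = 4
  bit 3 = 0: r = r^2 mod 23 = 4^2 = 16
  bit 4 = 1: r = r^2 * 13 mod 23 = 16^2 * 13 = 3*13 = 16
  -> s = B^a = 16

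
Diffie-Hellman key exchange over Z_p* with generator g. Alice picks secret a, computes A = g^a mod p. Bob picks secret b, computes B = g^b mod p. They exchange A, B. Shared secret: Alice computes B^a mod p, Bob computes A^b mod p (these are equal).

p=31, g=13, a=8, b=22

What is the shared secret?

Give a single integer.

A = 13^8 mod 31  (bits of 8 = 1000)
  bit 0 = 1: r = r^2 * 13 mod 31 = 1^2 * 13 = 1*13 = 13
  bit 1 = 0: r = r^2 mod 31 = 13^2 = 14
  bit 2 = 0: r = r^2 mod 31 = 14^2 = 10
  bit 3 = 0: r = r^2 mod 31 = 10^2 = 7
  -> A = 7
B = 13^22 mod 31  (bits of 22 = 10110)
  bit 0 = 1: r = r^2 * 13 mod 31 = 1^2 * 13 = 1*13 = 13
  bit 1 = 0: r = r^2 mod 31 = 13^2 = 14
  bit 2 = 1: r = r^2 * 13 mod 31 = 14^2 * 13 = 10*13 = 6
  bit 3 = 1: r = r^2 * 13 mod 31 = 6^2 * 13 = 5*13 = 3
  bit 4 = 0: r = r^2 mod 31 = 3^2 = 9
  -> B = 9
s = B^a = 9^8 mod 31  (bits of 8 = 1000)
  bit 0 = 1: r = r^2 * 9 mod 31 = 1^2 * 9 = 1*9 = 9
  bit 1 = 0: r = r^2 mod 31 = 9^2 = 19
  bit 2 = 0: r = r^2 mod 31 = 19^2 = 20
  bit 3 = 0: r = r^2 mod 31 = 20^2 = 28
  -> s = B^a = 28

Answer: 28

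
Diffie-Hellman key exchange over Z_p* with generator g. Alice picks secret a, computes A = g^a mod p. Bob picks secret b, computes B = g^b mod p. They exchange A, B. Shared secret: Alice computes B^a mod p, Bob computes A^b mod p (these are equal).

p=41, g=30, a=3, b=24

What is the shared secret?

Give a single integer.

A = 30^3 mod 41  (bits of 3 = 11)
  bit 0 = 1: r = r^2 * 30 mod 41 = 1^2 * 30 = 1*30 = 30
  bit 1 = 1: r = r^2 * 30 mod 41 = 30^2 * 30 = 39*30 = 22
  -> A = 22
B = 30^24 mod 41  (bits of 24 = 11000)
  bit 0 = 1: r = r^2 * 30 mod 41 = 1^2 * 30 = 1*30 = 30
  bit 1 = 1: r = r^2 * 30 mod 41 = 30^2 * 30 = 39*30 = 22
  bit 2 = 0: r = r^2 mod 41 = 22^2 = 33
  bit 3 = 0: r = r^2 mod 41 = 33^2 = 23
  bit 4 = 0: r = r^2 mod 41 = 23^2 = 37
  -> B = 37
s = B^a = 37^3 mod 41  (bits of 3 = 11)
  bit 0 = 1: r = r^2 * 37 mod 41 = 1^2 * 37 = 1*37 = 37
  bit 1 = 1: r = r^2 * 37 mod 41 = 37^2 * 37 = 16*37 = 18
  -> s = B^a = 18

Answer: 18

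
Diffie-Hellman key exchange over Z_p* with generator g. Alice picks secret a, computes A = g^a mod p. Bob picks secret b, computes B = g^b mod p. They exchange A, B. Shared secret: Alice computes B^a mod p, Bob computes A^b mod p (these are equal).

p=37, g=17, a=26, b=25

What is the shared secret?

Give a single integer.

A = 17^26 mod 37  (bits of 26 = 11010)
  bit 0 = 1: r = r^2 * 17 mod 37 = 1^2 * 17 = 1*17 = 17
  bit 1 = 1: r = r^2 * 17 mod 37 = 17^2 * 17 = 30*17 = 29
  bit 2 = 0: r = r^2 mod 37 = 29^2 = 27
  bit 3 = 1: r = r^2 * 17 mod 37 = 27^2 * 17 = 26*17 = 35
  bit 4 = 0: r = r^2 mod 37 = 35^2 = 4
  -> A = 4
B = 17^25 mod 37  (bits of 25 = 11001)
  bit 0 = 1: r = r^2 * 17 mod 37 = 1^2 * 17 = 1*17 = 17
  bit 1 = 1: r = r^2 * 17 mod 37 = 17^2 * 17 = 30*17 = 29
  bit 2 = 0: r = r^2 mod 37 = 29^2 = 27
  bit 3 = 0: r = r^2 mod 37 = 27^2 = 26
  bit 4 = 1: r = r^2 * 17 mod 37 = 26^2 * 17 = 10*17 = 22
  -> B = 22
s = B^a = 22^26 mod 37  (bits of 26 = 11010)
  bit 0 = 1: r = r^2 * 22 mod 37 = 1^2 * 22 = 1*22 = 22
  bit 1 = 1: r = r^2 * 22 mod 37 = 22^2 * 22 = 3*22 = 29
  bit 2 = 0: r = r^2 mod 37 = 29^2 = 27
  bit 3 = 1: r = r^2 * 22 mod 37 = 27^2 * 22 = 26*22 = 17
  bit 4 = 0: r = r^2 mod 37 = 17^2 = 30
  -> s = B^a = 30

Answer: 30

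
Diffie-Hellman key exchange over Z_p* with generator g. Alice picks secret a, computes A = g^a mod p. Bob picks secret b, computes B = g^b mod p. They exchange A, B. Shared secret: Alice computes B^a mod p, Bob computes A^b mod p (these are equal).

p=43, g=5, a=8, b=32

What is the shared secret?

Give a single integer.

Answer: 23

Derivation:
A = 5^8 mod 43  (bits of 8 = 1000)
  bit 0 = 1: r = r^2 * 5 mod 43 = 1^2 * 5 = 1*5 = 5
  bit 1 = 0: r = r^2 mod 43 = 5^2 = 25
  bit 2 = 0: r = r^2 mod 43 = 25^2 = 23
  bit 3 = 0: r = r^2 mod 43 = 23^2 = 13
  -> A = 13
B = 5^32 mod 43  (bits of 32 = 100000)
  bit 0 = 1: r = r^2 * 5 mod 43 = 1^2 * 5 = 1*5 = 5
  bit 1 = 0: r = r^2 mod 43 = 5^2 = 25
  bit 2 = 0: r = r^2 mod 43 = 25^2 = 23
  bit 3 = 0: r = r^2 mod 43 = 23^2 = 13
  bit 4 = 0: r = r^2 mod 43 = 13^2 = 40
  bit 5 = 0: r = r^2 mod 43 = 40^2 = 9
  -> B = 9
s = B^a = 9^8 mod 43  (bits of 8 = 1000)
  bit 0 = 1: r = r^2 * 9 mod 43 = 1^2 * 9 = 1*9 = 9
  bit 1 = 0: r = r^2 mod 43 = 9^2 = 38
  bit 2 = 0: r = r^2 mod 43 = 38^2 = 25
  bit 3 = 0: r = r^2 mod 43 = 25^2 = 23
  -> s = B^a = 23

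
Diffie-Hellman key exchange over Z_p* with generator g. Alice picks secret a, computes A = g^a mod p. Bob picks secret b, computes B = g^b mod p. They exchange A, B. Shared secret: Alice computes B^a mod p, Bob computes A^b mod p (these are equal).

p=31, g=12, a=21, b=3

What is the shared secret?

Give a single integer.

A = 12^21 mod 31  (bits of 21 = 10101)
  bit 0 = 1: r = r^2 * 12 mod 31 = 1^2 * 12 = 1*12 = 12
  bit 1 = 0: r = r^2 mod 31 = 12^2 = 20
  bit 2 = 1: r = r^2 * 12 mod 31 = 20^2 * 12 = 28*12 = 26
  bit 3 = 0: r = r^2 mod 31 = 26^2 = 25
  bit 4 = 1: r = r^2 * 12 mod 31 = 25^2 * 12 = 5*12 = 29
  -> A = 29
B = 12^3 mod 31  (bits of 3 = 11)
  bit 0 = 1: r = r^2 * 12 mod 31 = 1^2 * 12 = 1*12 = 12
  bit 1 = 1: r = r^2 * 12 mod 31 = 12^2 * 12 = 20*12 = 23
  -> B = 23
s = B^a = 23^21 mod 31  (bits of 21 = 10101)
  bit 0 = 1: r = r^2 * 23 mod 31 = 1^2 * 23 = 1*23 = 23
  bit 1 = 0: r = r^2 mod 31 = 23^2 = 2
  bit 2 = 1: r = r^2 * 23 mod 31 = 2^2 * 23 = 4*23 = 30
  bit 3 = 0: r = r^2 mod 31 = 30^2 = 1
  bit 4 = 1: r = r^2 * 23 mod 31 = 1^2 * 23 = 1*23 = 23
  -> s = B^a = 23

Answer: 23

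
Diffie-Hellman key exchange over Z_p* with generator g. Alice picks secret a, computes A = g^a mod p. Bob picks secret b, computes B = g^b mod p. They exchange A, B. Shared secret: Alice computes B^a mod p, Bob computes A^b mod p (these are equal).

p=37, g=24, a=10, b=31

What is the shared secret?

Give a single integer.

A = 24^10 mod 37  (bits of 10 = 1010)
  bit 0 = 1: r = r^2 * 24 mod 37 = 1^2 * 24 = 1*24 = 24
  bit 1 = 0: r = r^2 mod 37 = 24^2 = 21
  bit 2 = 1: r = r^2 * 24 mod 37 = 21^2 * 24 = 34*24 = 2
  bit 3 = 0: r = r^2 mod 37 = 2^2 = 4
  -> A = 4
B = 24^31 mod 37  (bits of 31 = 11111)
  bit 0 = 1: r = r^2 * 24 mod 37 = 1^2 * 24 = 1*24 = 24
  bit 1 = 1: r = r^2 * 24 mod 37 = 24^2 * 24 = 21*24 = 23
  bit 2 = 1: r = r^2 * 24 mod 37 = 23^2 * 24 = 11*24 = 5
  bit 3 = 1: r = r^2 * 24 mod 37 = 5^2 * 24 = 25*24 = 8
  bit 4 = 1: r = r^2 * 24 mod 37 = 8^2 * 24 = 27*24 = 19
  -> B = 19
s = B^a = 19^10 mod 37  (bits of 10 = 1010)
  bit 0 = 1: r = r^2 * 19 mod 37 = 1^2 * 19 = 1*19 = 19
  bit 1 = 0: r = r^2 mod 37 = 19^2 = 28
  bit 2 = 1: r = r^2 * 19 mod 37 = 28^2 * 19 = 7*19 = 22
  bit 3 = 0: r = r^2 mod 37 = 22^2 = 3
  -> s = B^a = 3

Answer: 3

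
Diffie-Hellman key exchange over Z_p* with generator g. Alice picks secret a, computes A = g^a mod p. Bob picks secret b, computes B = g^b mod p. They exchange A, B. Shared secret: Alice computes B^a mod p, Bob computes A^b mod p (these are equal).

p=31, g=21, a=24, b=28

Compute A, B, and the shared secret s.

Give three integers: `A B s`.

Answer: 16 9 4

Derivation:
A = 21^24 mod 31  (bits of 24 = 11000)
  bit 0 = 1: r = r^2 * 21 mod 31 = 1^2 * 21 = 1*21 = 21
  bit 1 = 1: r = r^2 * 21 mod 31 = 21^2 * 21 = 7*21 = 23
  bit 2 = 0: r = r^2 mod 31 = 23^2 = 2
  bit 3 = 0: r = r^2 mod 31 = 2^2 = 4
  bit 4 = 0: r = r^2 mod 31 = 4^2 = 16
  -> A = 16
B = 21^28 mod 31  (bits of 28 = 11100)
  bit 0 = 1: r = r^2 * 21 mod 31 = 1^2 * 21 = 1*21 = 21
  bit 1 = 1: r = r^2 * 21 mod 31 = 21^2 * 21 = 7*21 = 23
  bit 2 = 1: r = r^2 * 21 mod 31 = 23^2 * 21 = 2*21 = 11
  bit 3 = 0: r = r^2 mod 31 = 11^2 = 28
  bit 4 = 0: r = r^2 mod 31 = 28^2 = 9
  -> B = 9
s = B^a = 9^24 mod 31  (bits of 24 = 11000)
  bit 0 = 1: r = r^2 * 9 mod 31 = 1^2 * 9 = 1*9 = 9
  bit 1 = 1: r = r^2 * 9 mod 31 = 9^2 * 9 = 19*9 = 16
  bit 2 = 0: r = r^2 mod 31 = 16^2 = 8
  bit 3 = 0: r = r^2 mod 31 = 8^2 = 2
  bit 4 = 0: r = r^2 mod 31 = 2^2 = 4
  -> s = B^a = 4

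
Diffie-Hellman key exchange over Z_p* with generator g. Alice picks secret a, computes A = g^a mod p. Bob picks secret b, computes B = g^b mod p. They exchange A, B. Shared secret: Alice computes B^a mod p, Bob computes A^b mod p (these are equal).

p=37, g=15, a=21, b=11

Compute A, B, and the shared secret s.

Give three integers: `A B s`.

Answer: 29 19 23

Derivation:
A = 15^21 mod 37  (bits of 21 = 10101)
  bit 0 = 1: r = r^2 * 15 mod 37 = 1^2 * 15 = 1*15 = 15
  bit 1 = 0: r = r^2 mod 37 = 15^2 = 3
  bit 2 = 1: r = r^2 * 15 mod 37 = 3^2 * 15 = 9*15 = 24
  bit 3 = 0: r = r^2 mod 37 = 24^2 = 21
  bit 4 = 1: r = r^2 * 15 mod 37 = 21^2 * 15 = 34*15 = 29
  -> A = 29
B = 15^11 mod 37  (bits of 11 = 1011)
  bit 0 = 1: r = r^2 * 15 mod 37 = 1^2 * 15 = 1*15 = 15
  bit 1 = 0: r = r^2 mod 37 = 15^2 = 3
  bit 2 = 1: r = r^2 * 15 mod 37 = 3^2 * 15 = 9*15 = 24
  bit 3 = 1: r = r^2 * 15 mod 37 = 24^2 * 15 = 21*15 = 19
  -> B = 19
s = B^a = 19^21 mod 37  (bits of 21 = 10101)
  bit 0 = 1: r = r^2 * 19 mod 37 = 1^2 * 19 = 1*19 = 19
  bit 1 = 0: r = r^2 mod 37 = 19^2 = 28
  bit 2 = 1: r = r^2 * 19 mod 37 = 28^2 * 19 = 7*19 = 22
  bit 3 = 0: r = r^2 mod 37 = 22^2 = 3
  bit 4 = 1: r = r^2 * 19 mod 37 = 3^2 * 19 = 9*19 = 23
  -> s = B^a = 23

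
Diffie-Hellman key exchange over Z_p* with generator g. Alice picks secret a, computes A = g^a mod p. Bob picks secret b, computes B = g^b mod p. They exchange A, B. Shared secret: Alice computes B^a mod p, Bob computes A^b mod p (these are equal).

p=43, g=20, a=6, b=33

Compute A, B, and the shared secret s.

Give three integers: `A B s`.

Answer: 4 27 35

Derivation:
A = 20^6 mod 43  (bits of 6 = 110)
  bit 0 = 1: r = r^2 * 20 mod 43 = 1^2 * 20 = 1*20 = 20
  bit 1 = 1: r = r^2 * 20 mod 43 = 20^2 * 20 = 13*20 = 2
  bit 2 = 0: r = r^2 mod 43 = 2^2 = 4
  -> A = 4
B = 20^33 mod 43  (bits of 33 = 100001)
  bit 0 = 1: r = r^2 * 20 mod 43 = 1^2 * 20 = 1*20 = 20
  bit 1 = 0: r = r^2 mod 43 = 20^2 = 13
  bit 2 = 0: r = r^2 mod 43 = 13^2 = 40
  bit 3 = 0: r = r^2 mod 43 = 40^2 = 9
  bit 4 = 0: r = r^2 mod 43 = 9^2 = 38
  bit 5 = 1: r = r^2 * 20 mod 43 = 38^2 * 20 = 25*20 = 27
  -> B = 27
s = B^a = 27^6 mod 43  (bits of 6 = 110)
  bit 0 = 1: r = r^2 * 27 mod 43 = 1^2 * 27 = 1*27 = 27
  bit 1 = 1: r = r^2 * 27 mod 43 = 27^2 * 27 = 41*27 = 32
  bit 2 = 0: r = r^2 mod 43 = 32^2 = 35
  -> s = B^a = 35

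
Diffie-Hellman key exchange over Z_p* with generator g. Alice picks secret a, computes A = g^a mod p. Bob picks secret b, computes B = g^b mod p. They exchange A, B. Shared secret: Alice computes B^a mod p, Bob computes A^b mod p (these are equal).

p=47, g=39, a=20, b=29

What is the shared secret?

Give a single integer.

A = 39^20 mod 47  (bits of 20 = 10100)
  bit 0 = 1: r = r^2 * 39 mod 47 = 1^2 * 39 = 1*39 = 39
  bit 1 = 0: r = r^2 mod 47 = 39^2 = 17
  bit 2 = 1: r = r^2 * 39 mod 47 = 17^2 * 39 = 7*39 = 38
  bit 3 = 0: r = r^2 mod 47 = 38^2 = 34
  bit 4 = 0: r = r^2 mod 47 = 34^2 = 28
  -> A = 28
B = 39^29 mod 47  (bits of 29 = 11101)
  bit 0 = 1: r = r^2 * 39 mod 47 = 1^2 * 39 = 1*39 = 39
  bit 1 = 1: r = r^2 * 39 mod 47 = 39^2 * 39 = 17*39 = 5
  bit 2 = 1: r = r^2 * 39 mod 47 = 5^2 * 39 = 25*39 = 35
  bit 3 = 0: r = r^2 mod 47 = 35^2 = 3
  bit 4 = 1: r = r^2 * 39 mod 47 = 3^2 * 39 = 9*39 = 22
  -> B = 22
s = B^a = 22^20 mod 47  (bits of 20 = 10100)
  bit 0 = 1: r = r^2 * 22 mod 47 = 1^2 * 22 = 1*22 = 22
  bit 1 = 0: r = r^2 mod 47 = 22^2 = 14
  bit 2 = 1: r = r^2 * 22 mod 47 = 14^2 * 22 = 8*22 = 35
  bit 3 = 0: r = r^2 mod 47 = 35^2 = 3
  bit 4 = 0: r = r^2 mod 47 = 3^2 = 9
  -> s = B^a = 9

Answer: 9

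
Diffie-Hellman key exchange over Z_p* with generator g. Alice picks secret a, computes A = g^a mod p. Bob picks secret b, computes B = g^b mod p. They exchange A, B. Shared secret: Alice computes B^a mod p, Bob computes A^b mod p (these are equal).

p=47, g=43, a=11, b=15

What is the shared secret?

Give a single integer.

A = 43^11 mod 47  (bits of 11 = 1011)
  bit 0 = 1: r = r^2 * 43 mod 47 = 1^2 * 43 = 1*43 = 43
  bit 1 = 0: r = r^2 mod 47 = 43^2 = 16
  bit 2 = 1: r = r^2 * 43 mod 47 = 16^2 * 43 = 21*43 = 10
  bit 3 = 1: r = r^2 * 43 mod 47 = 10^2 * 43 = 6*43 = 23
  -> A = 23
B = 43^15 mod 47  (bits of 15 = 1111)
  bit 0 = 1: r = r^2 * 43 mod 47 = 1^2 * 43 = 1*43 = 43
  bit 1 = 1: r = r^2 * 43 mod 47 = 43^2 * 43 = 16*43 = 30
  bit 2 = 1: r = r^2 * 43 mod 47 = 30^2 * 43 = 7*43 = 19
  bit 3 = 1: r = r^2 * 43 mod 47 = 19^2 * 43 = 32*43 = 13
  -> B = 13
s = B^a = 13^11 mod 47  (bits of 11 = 1011)
  bit 0 = 1: r = r^2 * 13 mod 47 = 1^2 * 13 = 1*13 = 13
  bit 1 = 0: r = r^2 mod 47 = 13^2 = 28
  bit 2 = 1: r = r^2 * 13 mod 47 = 28^2 * 13 = 32*13 = 40
  bit 3 = 1: r = r^2 * 13 mod 47 = 40^2 * 13 = 2*13 = 26
  -> s = B^a = 26

Answer: 26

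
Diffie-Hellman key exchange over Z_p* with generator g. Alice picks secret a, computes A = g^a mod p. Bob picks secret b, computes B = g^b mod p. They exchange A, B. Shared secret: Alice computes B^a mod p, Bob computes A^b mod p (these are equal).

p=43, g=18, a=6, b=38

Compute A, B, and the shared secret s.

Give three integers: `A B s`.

Answer: 41 10 35

Derivation:
A = 18^6 mod 43  (bits of 6 = 110)
  bit 0 = 1: r = r^2 * 18 mod 43 = 1^2 * 18 = 1*18 = 18
  bit 1 = 1: r = r^2 * 18 mod 43 = 18^2 * 18 = 23*18 = 27
  bit 2 = 0: r = r^2 mod 43 = 27^2 = 41
  -> A = 41
B = 18^38 mod 43  (bits of 38 = 100110)
  bit 0 = 1: r = r^2 * 18 mod 43 = 1^2 * 18 = 1*18 = 18
  bit 1 = 0: r = r^2 mod 43 = 18^2 = 23
  bit 2 = 0: r = r^2 mod 43 = 23^2 = 13
  bit 3 = 1: r = r^2 * 18 mod 43 = 13^2 * 18 = 40*18 = 32
  bit 4 = 1: r = r^2 * 18 mod 43 = 32^2 * 18 = 35*18 = 28
  bit 5 = 0: r = r^2 mod 43 = 28^2 = 10
  -> B = 10
s = B^a = 10^6 mod 43  (bits of 6 = 110)
  bit 0 = 1: r = r^2 * 10 mod 43 = 1^2 * 10 = 1*10 = 10
  bit 1 = 1: r = r^2 * 10 mod 43 = 10^2 * 10 = 14*10 = 11
  bit 2 = 0: r = r^2 mod 43 = 11^2 = 35
  -> s = B^a = 35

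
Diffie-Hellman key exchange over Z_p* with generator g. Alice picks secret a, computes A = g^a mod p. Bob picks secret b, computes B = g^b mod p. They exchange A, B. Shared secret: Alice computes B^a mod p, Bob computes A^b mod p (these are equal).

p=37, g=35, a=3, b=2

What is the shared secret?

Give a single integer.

A = 35^3 mod 37  (bits of 3 = 11)
  bit 0 = 1: r = r^2 * 35 mod 37 = 1^2 * 35 = 1*35 = 35
  bit 1 = 1: r = r^2 * 35 mod 37 = 35^2 * 35 = 4*35 = 29
  -> A = 29
B = 35^2 mod 37  (bits of 2 = 10)
  bit 0 = 1: r = r^2 * 35 mod 37 = 1^2 * 35 = 1*35 = 35
  bit 1 = 0: r = r^2 mod 37 = 35^2 = 4
  -> B = 4
s = B^a = 4^3 mod 37  (bits of 3 = 11)
  bit 0 = 1: r = r^2 * 4 mod 37 = 1^2 * 4 = 1*4 = 4
  bit 1 = 1: r = r^2 * 4 mod 37 = 4^2 * 4 = 16*4 = 27
  -> s = B^a = 27

Answer: 27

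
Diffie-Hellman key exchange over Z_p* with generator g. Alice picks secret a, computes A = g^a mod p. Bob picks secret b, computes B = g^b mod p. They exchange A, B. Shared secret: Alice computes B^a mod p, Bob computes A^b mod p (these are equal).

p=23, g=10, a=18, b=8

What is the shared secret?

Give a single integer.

Answer: 13

Derivation:
A = 10^18 mod 23  (bits of 18 = 10010)
  bit 0 = 1: r = r^2 * 10 mod 23 = 1^2 * 10 = 1*10 = 10
  bit 1 = 0: r = r^2 mod 23 = 10^2 = 8
  bit 2 = 0: r = r^2 mod 23 = 8^2 = 18
  bit 3 = 1: r = r^2 * 10 mod 23 = 18^2 * 10 = 2*10 = 20
  bit 4 = 0: r = r^2 mod 23 = 20^2 = 9
  -> A = 9
B = 10^8 mod 23  (bits of 8 = 1000)
  bit 0 = 1: r = r^2 * 10 mod 23 = 1^2 * 10 = 1*10 = 10
  bit 1 = 0: r = r^2 mod 23 = 10^2 = 8
  bit 2 = 0: r = r^2 mod 23 = 8^2 = 18
  bit 3 = 0: r = r^2 mod 23 = 18^2 = 2
  -> B = 2
s = B^a = 2^18 mod 23  (bits of 18 = 10010)
  bit 0 = 1: r = r^2 * 2 mod 23 = 1^2 * 2 = 1*2 = 2
  bit 1 = 0: r = r^2 mod 23 = 2^2 = 4
  bit 2 = 0: r = r^2 mod 23 = 4^2 = 16
  bit 3 = 1: r = r^2 * 2 mod 23 = 16^2 * 2 = 3*2 = 6
  bit 4 = 0: r = r^2 mod 23 = 6^2 = 13
  -> s = B^a = 13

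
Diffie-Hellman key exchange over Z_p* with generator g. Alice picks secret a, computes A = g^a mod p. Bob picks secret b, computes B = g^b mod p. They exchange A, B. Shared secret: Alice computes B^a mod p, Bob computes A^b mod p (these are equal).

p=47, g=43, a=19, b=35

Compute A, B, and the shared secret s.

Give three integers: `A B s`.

Answer: 38 45 44

Derivation:
A = 43^19 mod 47  (bits of 19 = 10011)
  bit 0 = 1: r = r^2 * 43 mod 47 = 1^2 * 43 = 1*43 = 43
  bit 1 = 0: r = r^2 mod 47 = 43^2 = 16
  bit 2 = 0: r = r^2 mod 47 = 16^2 = 21
  bit 3 = 1: r = r^2 * 43 mod 47 = 21^2 * 43 = 18*43 = 22
  bit 4 = 1: r = r^2 * 43 mod 47 = 22^2 * 43 = 14*43 = 38
  -> A = 38
B = 43^35 mod 47  (bits of 35 = 100011)
  bit 0 = 1: r = r^2 * 43 mod 47 = 1^2 * 43 = 1*43 = 43
  bit 1 = 0: r = r^2 mod 47 = 43^2 = 16
  bit 2 = 0: r = r^2 mod 47 = 16^2 = 21
  bit 3 = 0: r = r^2 mod 47 = 21^2 = 18
  bit 4 = 1: r = r^2 * 43 mod 47 = 18^2 * 43 = 42*43 = 20
  bit 5 = 1: r = r^2 * 43 mod 47 = 20^2 * 43 = 24*43 = 45
  -> B = 45
s = B^a = 45^19 mod 47  (bits of 19 = 10011)
  bit 0 = 1: r = r^2 * 45 mod 47 = 1^2 * 45 = 1*45 = 45
  bit 1 = 0: r = r^2 mod 47 = 45^2 = 4
  bit 2 = 0: r = r^2 mod 47 = 4^2 = 16
  bit 3 = 1: r = r^2 * 45 mod 47 = 16^2 * 45 = 21*45 = 5
  bit 4 = 1: r = r^2 * 45 mod 47 = 5^2 * 45 = 25*45 = 44
  -> s = B^a = 44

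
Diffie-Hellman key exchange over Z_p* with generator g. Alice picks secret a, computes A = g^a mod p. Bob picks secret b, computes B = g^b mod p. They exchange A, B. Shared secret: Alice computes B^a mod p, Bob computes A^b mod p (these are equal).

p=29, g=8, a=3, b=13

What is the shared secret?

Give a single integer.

A = 8^3 mod 29  (bits of 3 = 11)
  bit 0 = 1: r = r^2 * 8 mod 29 = 1^2 * 8 = 1*8 = 8
  bit 1 = 1: r = r^2 * 8 mod 29 = 8^2 * 8 = 6*8 = 19
  -> A = 19
B = 8^13 mod 29  (bits of 13 = 1101)
  bit 0 = 1: r = r^2 * 8 mod 29 = 1^2 * 8 = 1*8 = 8
  bit 1 = 1: r = r^2 * 8 mod 29 = 8^2 * 8 = 6*8 = 19
  bit 2 = 0: r = r^2 mod 29 = 19^2 = 13
  bit 3 = 1: r = r^2 * 8 mod 29 = 13^2 * 8 = 24*8 = 18
  -> B = 18
s = B^a = 18^3 mod 29  (bits of 3 = 11)
  bit 0 = 1: r = r^2 * 18 mod 29 = 1^2 * 18 = 1*18 = 18
  bit 1 = 1: r = r^2 * 18 mod 29 = 18^2 * 18 = 5*18 = 3
  -> s = B^a = 3

Answer: 3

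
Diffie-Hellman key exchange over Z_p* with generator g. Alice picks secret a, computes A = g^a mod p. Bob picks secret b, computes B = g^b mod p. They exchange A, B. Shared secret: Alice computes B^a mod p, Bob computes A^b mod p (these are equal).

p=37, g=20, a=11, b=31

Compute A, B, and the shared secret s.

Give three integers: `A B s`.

A = 20^11 mod 37  (bits of 11 = 1011)
  bit 0 = 1: r = r^2 * 20 mod 37 = 1^2 * 20 = 1*20 = 20
  bit 1 = 0: r = r^2 mod 37 = 20^2 = 30
  bit 2 = 1: r = r^2 * 20 mod 37 = 30^2 * 20 = 12*20 = 18
  bit 3 = 1: r = r^2 * 20 mod 37 = 18^2 * 20 = 28*20 = 5
  -> A = 5
B = 20^31 mod 37  (bits of 31 = 11111)
  bit 0 = 1: r = r^2 * 20 mod 37 = 1^2 * 20 = 1*20 = 20
  bit 1 = 1: r = r^2 * 20 mod 37 = 20^2 * 20 = 30*20 = 8
  bit 2 = 1: r = r^2 * 20 mod 37 = 8^2 * 20 = 27*20 = 22
  bit 3 = 1: r = r^2 * 20 mod 37 = 22^2 * 20 = 3*20 = 23
  bit 4 = 1: r = r^2 * 20 mod 37 = 23^2 * 20 = 11*20 = 35
  -> B = 35
s = B^a = 35^11 mod 37  (bits of 11 = 1011)
  bit 0 = 1: r = r^2 * 35 mod 37 = 1^2 * 35 = 1*35 = 35
  bit 1 = 0: r = r^2 mod 37 = 35^2 = 4
  bit 2 = 1: r = r^2 * 35 mod 37 = 4^2 * 35 = 16*35 = 5
  bit 3 = 1: r = r^2 * 35 mod 37 = 5^2 * 35 = 25*35 = 24
  -> s = B^a = 24

Answer: 5 35 24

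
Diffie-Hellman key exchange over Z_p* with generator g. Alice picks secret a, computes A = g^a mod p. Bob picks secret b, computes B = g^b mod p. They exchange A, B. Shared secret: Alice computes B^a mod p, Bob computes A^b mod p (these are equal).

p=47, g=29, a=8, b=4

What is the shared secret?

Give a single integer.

A = 29^8 mod 47  (bits of 8 = 1000)
  bit 0 = 1: r = r^2 * 29 mod 47 = 1^2 * 29 = 1*29 = 29
  bit 1 = 0: r = r^2 mod 47 = 29^2 = 42
  bit 2 = 0: r = r^2 mod 47 = 42^2 = 25
  bit 3 = 0: r = r^2 mod 47 = 25^2 = 14
  -> A = 14
B = 29^4 mod 47  (bits of 4 = 100)
  bit 0 = 1: r = r^2 * 29 mod 47 = 1^2 * 29 = 1*29 = 29
  bit 1 = 0: r = r^2 mod 47 = 29^2 = 42
  bit 2 = 0: r = r^2 mod 47 = 42^2 = 25
  -> B = 25
s = B^a = 25^8 mod 47  (bits of 8 = 1000)
  bit 0 = 1: r = r^2 * 25 mod 47 = 1^2 * 25 = 1*25 = 25
  bit 1 = 0: r = r^2 mod 47 = 25^2 = 14
  bit 2 = 0: r = r^2 mod 47 = 14^2 = 8
  bit 3 = 0: r = r^2 mod 47 = 8^2 = 17
  -> s = B^a = 17

Answer: 17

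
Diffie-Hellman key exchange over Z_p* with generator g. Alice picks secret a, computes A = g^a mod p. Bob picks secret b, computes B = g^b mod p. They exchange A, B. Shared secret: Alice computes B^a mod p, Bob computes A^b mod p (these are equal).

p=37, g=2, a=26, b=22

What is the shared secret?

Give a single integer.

A = 2^26 mod 37  (bits of 26 = 11010)
  bit 0 = 1: r = r^2 * 2 mod 37 = 1^2 * 2 = 1*2 = 2
  bit 1 = 1: r = r^2 * 2 mod 37 = 2^2 * 2 = 4*2 = 8
  bit 2 = 0: r = r^2 mod 37 = 8^2 = 27
  bit 3 = 1: r = r^2 * 2 mod 37 = 27^2 * 2 = 26*2 = 15
  bit 4 = 0: r = r^2 mod 37 = 15^2 = 3
  -> A = 3
B = 2^22 mod 37  (bits of 22 = 10110)
  bit 0 = 1: r = r^2 * 2 mod 37 = 1^2 * 2 = 1*2 = 2
  bit 1 = 0: r = r^2 mod 37 = 2^2 = 4
  bit 2 = 1: r = r^2 * 2 mod 37 = 4^2 * 2 = 16*2 = 32
  bit 3 = 1: r = r^2 * 2 mod 37 = 32^2 * 2 = 25*2 = 13
  bit 4 = 0: r = r^2 mod 37 = 13^2 = 21
  -> B = 21
s = B^a = 21^26 mod 37  (bits of 26 = 11010)
  bit 0 = 1: r = r^2 * 21 mod 37 = 1^2 * 21 = 1*21 = 21
  bit 1 = 1: r = r^2 * 21 mod 37 = 21^2 * 21 = 34*21 = 11
  bit 2 = 0: r = r^2 mod 37 = 11^2 = 10
  bit 3 = 1: r = r^2 * 21 mod 37 = 10^2 * 21 = 26*21 = 28
  bit 4 = 0: r = r^2 mod 37 = 28^2 = 7
  -> s = B^a = 7

Answer: 7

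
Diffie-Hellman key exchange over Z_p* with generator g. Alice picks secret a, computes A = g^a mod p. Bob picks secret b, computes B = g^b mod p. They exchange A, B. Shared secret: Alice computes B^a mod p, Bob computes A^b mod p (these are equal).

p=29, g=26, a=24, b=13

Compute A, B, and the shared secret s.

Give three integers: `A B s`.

Answer: 24 10 23

Derivation:
A = 26^24 mod 29  (bits of 24 = 11000)
  bit 0 = 1: r = r^2 * 26 mod 29 = 1^2 * 26 = 1*26 = 26
  bit 1 = 1: r = r^2 * 26 mod 29 = 26^2 * 26 = 9*26 = 2
  bit 2 = 0: r = r^2 mod 29 = 2^2 = 4
  bit 3 = 0: r = r^2 mod 29 = 4^2 = 16
  bit 4 = 0: r = r^2 mod 29 = 16^2 = 24
  -> A = 24
B = 26^13 mod 29  (bits of 13 = 1101)
  bit 0 = 1: r = r^2 * 26 mod 29 = 1^2 * 26 = 1*26 = 26
  bit 1 = 1: r = r^2 * 26 mod 29 = 26^2 * 26 = 9*26 = 2
  bit 2 = 0: r = r^2 mod 29 = 2^2 = 4
  bit 3 = 1: r = r^2 * 26 mod 29 = 4^2 * 26 = 16*26 = 10
  -> B = 10
s = B^a = 10^24 mod 29  (bits of 24 = 11000)
  bit 0 = 1: r = r^2 * 10 mod 29 = 1^2 * 10 = 1*10 = 10
  bit 1 = 1: r = r^2 * 10 mod 29 = 10^2 * 10 = 13*10 = 14
  bit 2 = 0: r = r^2 mod 29 = 14^2 = 22
  bit 3 = 0: r = r^2 mod 29 = 22^2 = 20
  bit 4 = 0: r = r^2 mod 29 = 20^2 = 23
  -> s = B^a = 23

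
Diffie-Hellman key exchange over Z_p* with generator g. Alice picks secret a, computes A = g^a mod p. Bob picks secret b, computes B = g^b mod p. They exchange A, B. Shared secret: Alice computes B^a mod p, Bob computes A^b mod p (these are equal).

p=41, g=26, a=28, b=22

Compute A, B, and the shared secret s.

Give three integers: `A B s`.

A = 26^28 mod 41  (bits of 28 = 11100)
  bit 0 = 1: r = r^2 * 26 mod 41 = 1^2 * 26 = 1*26 = 26
  bit 1 = 1: r = r^2 * 26 mod 41 = 26^2 * 26 = 20*26 = 28
  bit 2 = 1: r = r^2 * 26 mod 41 = 28^2 * 26 = 5*26 = 7
  bit 3 = 0: r = r^2 mod 41 = 7^2 = 8
  bit 4 = 0: r = r^2 mod 41 = 8^2 = 23
  -> A = 23
B = 26^22 mod 41  (bits of 22 = 10110)
  bit 0 = 1: r = r^2 * 26 mod 41 = 1^2 * 26 = 1*26 = 26
  bit 1 = 0: r = r^2 mod 41 = 26^2 = 20
  bit 2 = 1: r = r^2 * 26 mod 41 = 20^2 * 26 = 31*26 = 27
  bit 3 = 1: r = r^2 * 26 mod 41 = 27^2 * 26 = 32*26 = 12
  bit 4 = 0: r = r^2 mod 41 = 12^2 = 21
  -> B = 21
s = B^a = 21^28 mod 41  (bits of 28 = 11100)
  bit 0 = 1: r = r^2 * 21 mod 41 = 1^2 * 21 = 1*21 = 21
  bit 1 = 1: r = r^2 * 21 mod 41 = 21^2 * 21 = 31*21 = 36
  bit 2 = 1: r = r^2 * 21 mod 41 = 36^2 * 21 = 25*21 = 33
  bit 3 = 0: r = r^2 mod 41 = 33^2 = 23
  bit 4 = 0: r = r^2 mod 41 = 23^2 = 37
  -> s = B^a = 37

Answer: 23 21 37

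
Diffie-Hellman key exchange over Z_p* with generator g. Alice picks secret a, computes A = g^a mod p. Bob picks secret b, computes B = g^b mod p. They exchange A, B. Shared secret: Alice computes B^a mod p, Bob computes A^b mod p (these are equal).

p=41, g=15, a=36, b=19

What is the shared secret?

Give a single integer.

A = 15^36 mod 41  (bits of 36 = 100100)
  bit 0 = 1: r = r^2 * 15 mod 41 = 1^2 * 15 = 1*15 = 15
  bit 1 = 0: r = r^2 mod 41 = 15^2 = 20
  bit 2 = 0: r = r^2 mod 41 = 20^2 = 31
  bit 3 = 1: r = r^2 * 15 mod 41 = 31^2 * 15 = 18*15 = 24
  bit 4 = 0: r = r^2 mod 41 = 24^2 = 2
  bit 5 = 0: r = r^2 mod 41 = 2^2 = 4
  -> A = 4
B = 15^19 mod 41  (bits of 19 = 10011)
  bit 0 = 1: r = r^2 * 15 mod 41 = 1^2 * 15 = 1*15 = 15
  bit 1 = 0: r = r^2 mod 41 = 15^2 = 20
  bit 2 = 0: r = r^2 mod 41 = 20^2 = 31
  bit 3 = 1: r = r^2 * 15 mod 41 = 31^2 * 15 = 18*15 = 24
  bit 4 = 1: r = r^2 * 15 mod 41 = 24^2 * 15 = 2*15 = 30
  -> B = 30
s = B^a = 30^36 mod 41  (bits of 36 = 100100)
  bit 0 = 1: r = r^2 * 30 mod 41 = 1^2 * 30 = 1*30 = 30
  bit 1 = 0: r = r^2 mod 41 = 30^2 = 39
  bit 2 = 0: r = r^2 mod 41 = 39^2 = 4
  bit 3 = 1: r = r^2 * 30 mod 41 = 4^2 * 30 = 16*30 = 29
  bit 4 = 0: r = r^2 mod 41 = 29^2 = 21
  bit 5 = 0: r = r^2 mod 41 = 21^2 = 31
  -> s = B^a = 31

Answer: 31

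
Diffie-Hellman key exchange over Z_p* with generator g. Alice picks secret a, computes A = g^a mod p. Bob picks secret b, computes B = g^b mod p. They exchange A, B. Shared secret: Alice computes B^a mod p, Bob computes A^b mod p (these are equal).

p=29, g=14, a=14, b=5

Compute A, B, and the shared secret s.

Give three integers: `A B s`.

Answer: 28 19 28

Derivation:
A = 14^14 mod 29  (bits of 14 = 1110)
  bit 0 = 1: r = r^2 * 14 mod 29 = 1^2 * 14 = 1*14 = 14
  bit 1 = 1: r = r^2 * 14 mod 29 = 14^2 * 14 = 22*14 = 18
  bit 2 = 1: r = r^2 * 14 mod 29 = 18^2 * 14 = 5*14 = 12
  bit 3 = 0: r = r^2 mod 29 = 12^2 = 28
  -> A = 28
B = 14^5 mod 29  (bits of 5 = 101)
  bit 0 = 1: r = r^2 * 14 mod 29 = 1^2 * 14 = 1*14 = 14
  bit 1 = 0: r = r^2 mod 29 = 14^2 = 22
  bit 2 = 1: r = r^2 * 14 mod 29 = 22^2 * 14 = 20*14 = 19
  -> B = 19
s = B^a = 19^14 mod 29  (bits of 14 = 1110)
  bit 0 = 1: r = r^2 * 19 mod 29 = 1^2 * 19 = 1*19 = 19
  bit 1 = 1: r = r^2 * 19 mod 29 = 19^2 * 19 = 13*19 = 15
  bit 2 = 1: r = r^2 * 19 mod 29 = 15^2 * 19 = 22*19 = 12
  bit 3 = 0: r = r^2 mod 29 = 12^2 = 28
  -> s = B^a = 28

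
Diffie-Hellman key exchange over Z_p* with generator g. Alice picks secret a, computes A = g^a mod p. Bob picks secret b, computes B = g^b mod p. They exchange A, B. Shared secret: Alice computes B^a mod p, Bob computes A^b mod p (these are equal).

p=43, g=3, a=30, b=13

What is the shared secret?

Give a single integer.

Answer: 4

Derivation:
A = 3^30 mod 43  (bits of 30 = 11110)
  bit 0 = 1: r = r^2 * 3 mod 43 = 1^2 * 3 = 1*3 = 3
  bit 1 = 1: r = r^2 * 3 mod 43 = 3^2 * 3 = 9*3 = 27
  bit 2 = 1: r = r^2 * 3 mod 43 = 27^2 * 3 = 41*3 = 37
  bit 3 = 1: r = r^2 * 3 mod 43 = 37^2 * 3 = 36*3 = 22
  bit 4 = 0: r = r^2 mod 43 = 22^2 = 11
  -> A = 11
B = 3^13 mod 43  (bits of 13 = 1101)
  bit 0 = 1: r = r^2 * 3 mod 43 = 1^2 * 3 = 1*3 = 3
  bit 1 = 1: r = r^2 * 3 mod 43 = 3^2 * 3 = 9*3 = 27
  bit 2 = 0: r = r^2 mod 43 = 27^2 = 41
  bit 3 = 1: r = r^2 * 3 mod 43 = 41^2 * 3 = 4*3 = 12
  -> B = 12
s = B^a = 12^30 mod 43  (bits of 30 = 11110)
  bit 0 = 1: r = r^2 * 12 mod 43 = 1^2 * 12 = 1*12 = 12
  bit 1 = 1: r = r^2 * 12 mod 43 = 12^2 * 12 = 15*12 = 8
  bit 2 = 1: r = r^2 * 12 mod 43 = 8^2 * 12 = 21*12 = 37
  bit 3 = 1: r = r^2 * 12 mod 43 = 37^2 * 12 = 36*12 = 2
  bit 4 = 0: r = r^2 mod 43 = 2^2 = 4
  -> s = B^a = 4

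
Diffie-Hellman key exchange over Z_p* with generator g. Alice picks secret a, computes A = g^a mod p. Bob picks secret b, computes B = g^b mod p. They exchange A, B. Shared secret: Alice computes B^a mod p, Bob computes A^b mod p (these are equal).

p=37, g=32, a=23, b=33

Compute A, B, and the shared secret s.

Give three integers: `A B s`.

Answer: 17 29 23

Derivation:
A = 32^23 mod 37  (bits of 23 = 10111)
  bit 0 = 1: r = r^2 * 32 mod 37 = 1^2 * 32 = 1*32 = 32
  bit 1 = 0: r = r^2 mod 37 = 32^2 = 25
  bit 2 = 1: r = r^2 * 32 mod 37 = 25^2 * 32 = 33*32 = 20
  bit 3 = 1: r = r^2 * 32 mod 37 = 20^2 * 32 = 30*32 = 35
  bit 4 = 1: r = r^2 * 32 mod 37 = 35^2 * 32 = 4*32 = 17
  -> A = 17
B = 32^33 mod 37  (bits of 33 = 100001)
  bit 0 = 1: r = r^2 * 32 mod 37 = 1^2 * 32 = 1*32 = 32
  bit 1 = 0: r = r^2 mod 37 = 32^2 = 25
  bit 2 = 0: r = r^2 mod 37 = 25^2 = 33
  bit 3 = 0: r = r^2 mod 37 = 33^2 = 16
  bit 4 = 0: r = r^2 mod 37 = 16^2 = 34
  bit 5 = 1: r = r^2 * 32 mod 37 = 34^2 * 32 = 9*32 = 29
  -> B = 29
s = B^a = 29^23 mod 37  (bits of 23 = 10111)
  bit 0 = 1: r = r^2 * 29 mod 37 = 1^2 * 29 = 1*29 = 29
  bit 1 = 0: r = r^2 mod 37 = 29^2 = 27
  bit 2 = 1: r = r^2 * 29 mod 37 = 27^2 * 29 = 26*29 = 14
  bit 3 = 1: r = r^2 * 29 mod 37 = 14^2 * 29 = 11*29 = 23
  bit 4 = 1: r = r^2 * 29 mod 37 = 23^2 * 29 = 11*29 = 23
  -> s = B^a = 23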